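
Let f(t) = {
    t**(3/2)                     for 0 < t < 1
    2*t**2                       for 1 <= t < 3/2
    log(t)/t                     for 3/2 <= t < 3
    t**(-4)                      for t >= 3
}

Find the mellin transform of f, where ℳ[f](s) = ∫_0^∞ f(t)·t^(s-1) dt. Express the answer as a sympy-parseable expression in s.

(324*2**s*(s - 4)*(s + 2)*(s**2 - 2*s + 1) - 324*2**s*(s - 4)*(2*s + 3)*(s**2 - 2*s + 1) - 108*3**s*s*(s - 4)*(s + 2)*(2*s + 3)*log(3) + 108*3**s*s*(s - 4)*(s + 2)*(2*s + 3)*log(2) - 108*3**s*(s - 4)*(s + 2)*(2*s + 3)*log(2) + 108*3**s*(s - 4)*(s + 2)*(2*s + 3) + 108*3**s*(s - 4)*(s + 2)*(2*s + 3)*log(3) + 729*3**s*(s - 4)*(2*s + 3)*(s**2 - 2*s + 1) + 54*6**s*s*(s - 4)*(s + 2)*(2*s + 3)*log(3) - 54*6**s*(s - 4)*(s + 2)*(2*s + 3)*log(3) - 54*6**s*(s - 4)*(s + 2)*(2*s + 3) - 2*6**s*(s + 2)*(2*s + 3)*(s**2 - 2*s + 1))/(162*2**s*(s - 4)*(s + 2)*(2*s + 3)*(s**2 - 2*s + 1))
  -3/2 < Re(s) < 4

f breaks at 1, 3/2, 3 into 4 integrals to sum
∫ over [0, 1) of t**(3/2)·t^(s-1) joins the sum
the [1, 3/2) slice contributes ∫ 2*t**2·t^(s-1) dt
segment [3/2, 3) carries log(t)/t; integrate it
for t in [3, ∞): the term is ∫ t**(-4)·t^(s-1)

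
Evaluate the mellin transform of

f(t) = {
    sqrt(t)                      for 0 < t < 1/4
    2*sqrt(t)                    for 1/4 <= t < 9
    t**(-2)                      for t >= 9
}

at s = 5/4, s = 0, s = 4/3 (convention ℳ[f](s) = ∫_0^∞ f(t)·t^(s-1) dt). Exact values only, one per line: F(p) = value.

F(5/4) = sqrt(2)*(-27 + 11720*sqrt(6))/756
F(0) = 1783/162
F(4/3) = 2**(1/3)*(-9 + 3910*6**(2/3))/264

undo the power substitution: t on [0, 1/2); 2*t on [1/2, 3); t**(-4) on [3, ∞)
linearity at 1/4, 9 turns ℳ[f](s) into 3 summed integrals
segment [0, 1/4) carries sqrt(t); integrate it
over [1/4, 9), the kernel integral of 2*sqrt(t) enters the sum
on [9, ∞): add ∫ t**(-2)·t^(s-1) dt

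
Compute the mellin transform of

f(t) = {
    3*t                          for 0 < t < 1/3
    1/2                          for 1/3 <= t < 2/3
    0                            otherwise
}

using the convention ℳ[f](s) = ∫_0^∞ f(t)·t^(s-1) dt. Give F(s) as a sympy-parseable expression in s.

(2**s*(s + 1) + s - 1)/(2*3**s*s*(s + 1))
  Re(s) > -1

reversing the common scale on t: t on [0, 1); 1/2 on [1, 2)
the 2 pieces separated at 1/3 each add one integral
∫ 3*t·t^(s-1) over [0, 1/3)
∫ 1/2·t^(s-1) over [1/3, 2/3)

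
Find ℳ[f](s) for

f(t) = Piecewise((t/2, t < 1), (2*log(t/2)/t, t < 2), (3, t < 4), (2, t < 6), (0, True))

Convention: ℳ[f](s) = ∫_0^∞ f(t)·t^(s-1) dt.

(2*2**(2*s)*(s + 1)*(s**2 - 2*s + 1) - 2*2**s*s*(s + 1) - 6*2**s*(s + 1)*(s**2 - 2*s + 1) + 4*6**s*(s + 1)*(s**2 - 2*s + 1) + 4*s**2*(s + 1)*log(2) - 4*s*(s + 1)*log(2) + 4*s*(s + 1) + s*(s**2 - 2*s + 1))/(2*s*(s + 1)*(s**2 - 2*s + 1))
  Re(s) > -1

invert the common scale on t to get t on [0, 1/2); log(t)/t on [1/2, 1); 3 on [1, 2); …
f breaks at 1, 2, 4 into 4 integrals to sum
over [0, 1), the kernel integral of t/2 enters the sum
over [1, 2), the kernel integral of 2*log(t/2)/t enters the sum
between 2 and 4 the integrand is 3·t^(s-1)
between 4 and 6 the integrand is 2·t^(s-1)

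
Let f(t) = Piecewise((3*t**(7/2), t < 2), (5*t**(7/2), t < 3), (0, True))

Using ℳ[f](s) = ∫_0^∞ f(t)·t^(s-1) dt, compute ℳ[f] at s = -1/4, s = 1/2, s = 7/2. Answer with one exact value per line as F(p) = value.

f breaks at 2 into 2 integrals to sum
piece [0, 2): integrate 3*t**(7/2) against the kernel
on [2, 3) integrate f = 5*t**(7/2) against the kernel

F(-1/4) = -64*2**(1/4)/13 + 540*3**(1/4)/13
F(1/2) = 373/4
F(7/2) = 10679/7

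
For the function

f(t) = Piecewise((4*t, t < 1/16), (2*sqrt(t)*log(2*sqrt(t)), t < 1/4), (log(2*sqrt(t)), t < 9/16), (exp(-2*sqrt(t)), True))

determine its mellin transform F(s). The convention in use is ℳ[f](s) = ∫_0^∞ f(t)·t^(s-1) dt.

strip the power substitution: 4*t**2 on [0, 1/4); 2*t*log(2*t) on [1/4, 1/2); log(2*t) on [1/2, 3/4); …
strip the common scale on t: t**2 on [0, 1/2); t*log(t) on [1/2, 1); log(t) on [1, 3/2); …
decompose at 1/16, 1/4, 9/16; ℳ[f](s) sums the 4 pieces' integrals
between 0 and 1/16 the integrand is 4*t·t^(s-1)
∫ over [1/16, 1/4) of 2*sqrt(t)*log(2*sqrt(t))·t^(s-1) joins the sum
for t in [1/4, 9/16): the term is ∫ log(2*sqrt(t))·t^(s-1)
the [9/16, ∞) slice contributes ∫ exp(-2*sqrt(t))·t^(s-1) dt

(8*2**(2*s)*s**2*(s + 1)*(4*s**2 + 4*s + 1)*uppergamma(2*s, 3/2) - 8*2**(2*s)*s**2*(s + 1) + 2*2**(2*s)*(s + 1)*(4*s**2 + 4*s + 1) + 9**s*s*(s + 1)*(-4*log(2) + 4*log(3))*(4*s**2 + 4*s + 1) - 2*9**s*(s + 1)*(4*s**2 + 4*s + 1) + 8*s**3*(s + 1)*log(2) + 4*s**2*(s + 1)*log(2) + 4*s**2*(s + 1) + s**2*(4*s**2 + 4*s + 1))/(4*2**(4*s)*s**2*(s + 1)*(4*s**2 + 4*s + 1))
  Re(s) > -1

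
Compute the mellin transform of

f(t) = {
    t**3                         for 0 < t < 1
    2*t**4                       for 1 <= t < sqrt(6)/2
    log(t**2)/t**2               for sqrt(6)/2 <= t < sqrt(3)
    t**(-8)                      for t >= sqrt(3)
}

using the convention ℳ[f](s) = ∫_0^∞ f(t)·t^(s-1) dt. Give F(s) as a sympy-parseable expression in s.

(324*2**(s/2)*(s/2 - 4)*(s/2 + 2)*(s**2/4 - s + 1) - 324*2**(s/2)*(s/2 - 4)*(s + 3)*(s**2/4 - s + 1) - 54*3**(s/2)*s*(s/2 - 4)*(s/2 + 2)*(s + 3)*log(3) + 54*3**(s/2)*s*(s/2 - 4)*(s/2 + 2)*(s + 3)*log(2) - 108*3**(s/2)*(s/2 - 4)*(s/2 + 2)*(s + 3)*log(2) + 108*3**(s/2)*(s/2 - 4)*(s/2 + 2)*(s + 3) + 108*3**(s/2)*(s/2 - 4)*(s/2 + 2)*(s + 3)*log(3) + 729*3**(s/2)*(s/2 - 4)*(s + 3)*(s**2/4 - s + 1) + 27*6**(s/2)*s*(s/2 - 4)*(s/2 + 2)*(s + 3)*log(3) - 54*6**(s/2)*(s/2 - 4)*(s/2 + 2)*(s + 3)*log(3) - 54*6**(s/2)*(s/2 - 4)*(s/2 + 2)*(s + 3) - 2*6**(s/2)*(s/2 + 2)*(s + 3)*(s**2/4 - s + 1))/(324*2**(s/2)*(s/2 - 4)*(s/2 + 2)*(s + 3)*(s**2/4 - s + 1))
  -3 < Re(s) < 8

reversing the power substitution: t**(3/2) on [0, 1); 2*t**2 on [1, 3/2); log(t)/t on [3/2, 3); …
summing 4 kernel integrals split by 1, sqrt(6)/2, sqrt(3) yields ℳ[f](s)
for t in [0, 1): the term is ∫ t**3·t^(s-1)
∫ over [1, sqrt(6)/2) of 2*t**4·t^(s-1) joins the sum
over [sqrt(6)/2, sqrt(3)), the kernel integral of log(t**2)/t**2 enters the sum
piece [sqrt(3), ∞): integrate t**(-8) against the kernel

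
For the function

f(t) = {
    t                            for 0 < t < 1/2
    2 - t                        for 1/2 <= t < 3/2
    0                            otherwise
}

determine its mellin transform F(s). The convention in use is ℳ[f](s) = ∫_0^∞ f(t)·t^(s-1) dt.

f breaks at 1/2 into 2 integrals to sum
between 0 and 1/2 the integrand is t·t^(s-1)
the [1/2, 3/2) slice contributes ∫ (2 - t)·t^(s-1) dt

(3**s*s + 4*3**s - 2*s - 4)/(2*2**s*s*(s + 1))
  Re(s) > -1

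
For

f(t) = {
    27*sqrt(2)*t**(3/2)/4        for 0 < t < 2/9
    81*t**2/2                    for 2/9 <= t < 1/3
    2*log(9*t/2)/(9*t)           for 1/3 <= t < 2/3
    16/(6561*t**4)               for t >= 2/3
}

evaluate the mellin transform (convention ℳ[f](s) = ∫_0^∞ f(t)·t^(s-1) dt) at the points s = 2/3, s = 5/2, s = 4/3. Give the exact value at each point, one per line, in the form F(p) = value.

F(2/3) = -809*12**(1/3)/810 - 12**(1/3)*log(3)/3 - 2*3**(1/3)*log(2)/3 - 5*6**(2/3)/156 + 2*3**(1/3)*log(3)/3 + 41*3**(1/3)/16
F(5/2) = -136*sqrt(6)/6561 - 4*sqrt(3)*log(3)/243 - 7*sqrt(2)/2187 + 4*sqrt(3)*log(2)/243 + 35*sqrt(3)/729 + 8*sqrt(6)*log(3)/243
F(4/3) = -647*18**(1/3)/972 - 2*3**(2/3)*log(3)/9 - 14*6**(1/3)/765 + 2*3**(2/3)*log(2)/9 + 2*18**(1/3)*log(3)/9 + 49*3**(2/3)/60

reversing the common scale on t: 3*sqrt(6)*t**(3/2)/4 on [0, 2/3); 9*t**2/2 on [2/3, 1); 2*log(3*t/2)/(3*t) on [1, 2); …
strip the common scale on t: t**(3/2) on [0, 1); 2*t**2 on [1, 3/2); log(t)/t on [3/2, 3); …
linearity at 2/9, 1/3, 2/3 turns ℳ[f](s) into 4 summed integrals
∫ over [0, 2/9) of 27*sqrt(2)*t**(3/2)/4·t^(s-1) joins the sum
∫ over [2/9, 1/3) of 81*t**2/2·t^(s-1) joins the sum
on [1/3, 2/3) integrate f = 2*log(9*t/2)/(9*t) against the kernel
over [2/3, ∞), the kernel integral of 16/(6561*t**4) enters the sum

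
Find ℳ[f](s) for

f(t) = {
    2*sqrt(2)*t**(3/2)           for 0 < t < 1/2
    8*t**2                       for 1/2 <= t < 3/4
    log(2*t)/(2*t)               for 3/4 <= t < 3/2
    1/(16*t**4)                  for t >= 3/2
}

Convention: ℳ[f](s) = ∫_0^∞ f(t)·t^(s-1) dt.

reversing the common scale on t: t**(3/2) on [0, 1); 2*t**2 on [1, 3/2); log(t)/t on [3/2, 3); …
integrate the 4 segments split at 1/2, 3/4, 3/2, then add the results
piece [0, 1/2): integrate 2*sqrt(2)*t**(3/2) against the kernel
on [1/2, 3/4) integrate f = 8*t**2 against the kernel
on [3/4, 3/2) integrate f = log(2*t)/(2*t) against the kernel
for t in [3/2, ∞): the term is ∫ 1/(16*t**4)·t^(s-1)

(324*2**s*(s - 4)*(s + 2)*(s**2 - 2*s + 1) - 324*2**s*(s - 4)*(2*s + 3)*(s**2 - 2*s + 1) - 108*3**s*s*(s - 4)*(s + 2)*(2*s + 3)*log(3) + 108*3**s*s*(s - 4)*(s + 2)*(2*s + 3)*log(2) - 108*3**s*(s - 4)*(s + 2)*(2*s + 3)*log(2) + 108*3**s*(s - 4)*(s + 2)*(2*s + 3) + 108*3**s*(s - 4)*(s + 2)*(2*s + 3)*log(3) + 729*3**s*(s - 4)*(2*s + 3)*(s**2 - 2*s + 1) + 54*6**s*s*(s - 4)*(s + 2)*(2*s + 3)*log(3) - 54*6**s*(s - 4)*(s + 2)*(2*s + 3)*log(3) - 54*6**s*(s - 4)*(s + 2)*(2*s + 3) - 2*6**s*(s + 2)*(2*s + 3)*(s**2 - 2*s + 1))/(162*2**(2*s)*(s - 4)*(s + 2)*(2*s + 3)*(s**2 - 2*s + 1))
  -3/2 < Re(s) < 4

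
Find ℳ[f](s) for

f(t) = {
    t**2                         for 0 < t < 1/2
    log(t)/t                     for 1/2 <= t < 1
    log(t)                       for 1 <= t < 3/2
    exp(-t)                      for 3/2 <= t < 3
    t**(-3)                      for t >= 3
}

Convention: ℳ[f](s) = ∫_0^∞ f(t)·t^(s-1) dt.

the 5 pieces separated at 1/2, 1, 3/2, 3 each add one integral
on [0, 1/2) integrate f = t**2 against the kernel
segment 1/2 to 1 holds log(t)/t; add its integral
for t in [1, 3/2): the term is ∫ log(t)·t^(s-1)
∫ over [3/2, 3) of exp(-t)·t^(s-1) joins the sum
[3, ∞) adds the kernel integral of t**(-3)

(108*2**s*s**2*(s - 3)*(s + 2)*(s**2 - 2*s + 1)*uppergamma(s, 3/2) - 108*2**s*s**2*(s - 3)*(s + 2)*(s**2 - 2*s + 1)*uppergamma(s, 3) - 108*2**s*s**2*(s - 3)*(s + 2) + 108*2**s*(s - 3)*(s + 2)*(s**2 - 2*s + 1) - 108*3**s*s*(s - 3)*(s + 2)*(s**2 - 2*s + 1)*log(2) + 108*3**s*s*(s - 3)*(s + 2)*(s**2 - 2*s + 1)*log(3) - 108*3**s*(s - 3)*(s + 2)*(s**2 - 2*s + 1) - 4*6**s*s**2*(s + 2)*(s**2 - 2*s + 1) + 216*s**3*(s - 3)*(s + 2)*log(2) - 216*s**2*(s - 3)*(s + 2)*log(2) + 216*s**2*(s - 3)*(s + 2) + 27*s**2*(s - 3)*(s**2 - 2*s + 1))/(108*2**s*s**2*(s - 3)*(s + 2)*(s**2 - 2*s + 1))
  -2 < Re(s) < 3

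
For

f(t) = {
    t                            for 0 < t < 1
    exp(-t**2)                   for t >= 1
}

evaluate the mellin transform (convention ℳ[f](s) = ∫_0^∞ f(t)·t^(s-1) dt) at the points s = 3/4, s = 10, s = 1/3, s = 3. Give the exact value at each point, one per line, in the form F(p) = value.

F(3/4) = uppergamma(3/8, 1)/2 + 4/7
F(10) = 1/11 + 65*exp(-1)/2
F(1/3) = uppergamma(1/6, 1)/2 + 3/4
F(3) = (2 + E*(sqrt(pi)*erfc(1) + 1))*exp(-1)/4

remove the power substitution first: sqrt(t) on [0, 1); exp(-t) on [1, ∞)
decompose at 1; ℳ[f](s) sums the 2 pieces' integrals
segment [0, 1) carries t; integrate it
piece [1, ∞): integrate exp(-t**2) against the kernel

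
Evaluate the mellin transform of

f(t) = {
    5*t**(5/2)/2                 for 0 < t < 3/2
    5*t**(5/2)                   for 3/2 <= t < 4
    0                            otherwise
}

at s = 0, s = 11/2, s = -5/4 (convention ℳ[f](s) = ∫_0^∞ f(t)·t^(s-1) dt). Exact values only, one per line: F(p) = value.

F(0) = 64 - 9*sqrt(6)/8
F(11/2) = 167739355/4096
F(-5/4) = -3*2**(3/4)*3**(1/4)/2 + 16*sqrt(2)

f breaks at 3/2 into 2 integrals to sum
on [0, 3/2): add ∫ 5*t**(5/2)/2·t^(s-1) dt
on [3/2, 4) integrate f = 5*t**(5/2) against the kernel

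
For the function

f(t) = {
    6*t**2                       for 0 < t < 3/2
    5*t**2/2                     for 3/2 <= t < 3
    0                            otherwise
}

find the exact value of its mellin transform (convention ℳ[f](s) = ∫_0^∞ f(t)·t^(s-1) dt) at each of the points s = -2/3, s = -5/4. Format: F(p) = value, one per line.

along the cuts 3/2, ℳ[f](s) splits into 2 integrals
on [0, 3/2) integrate f = 6*t**2 against the kernel
segment [3/2, 3) carries 5*t**2/2; integrate it

F(-2/3) = 9*3**(1/3)*(7*2**(2/3) + 20)/32
F(-5/4) = 3**(3/4)*(7*2**(1/4) + 10)/3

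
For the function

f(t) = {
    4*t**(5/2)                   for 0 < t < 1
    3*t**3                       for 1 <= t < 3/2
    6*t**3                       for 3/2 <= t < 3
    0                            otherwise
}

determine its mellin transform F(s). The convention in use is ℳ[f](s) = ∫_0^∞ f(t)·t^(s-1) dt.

(1296*3**s*(2*s + 5) + 16*s + 72 - 81*3**s*(2*s + 5)/2**s)/(8*(s + 3)*(2*s + 5))
  Re(s) > -5/2

slice at 1, 3/2, transform all 3 pieces, and sum them
piece [0, 1): integrate 4*t**(5/2) against the kernel
piece [1, 3/2): integrate 3*t**3 against the kernel
for t in [3/2, 3): the term is ∫ 6*t**3·t^(s-1)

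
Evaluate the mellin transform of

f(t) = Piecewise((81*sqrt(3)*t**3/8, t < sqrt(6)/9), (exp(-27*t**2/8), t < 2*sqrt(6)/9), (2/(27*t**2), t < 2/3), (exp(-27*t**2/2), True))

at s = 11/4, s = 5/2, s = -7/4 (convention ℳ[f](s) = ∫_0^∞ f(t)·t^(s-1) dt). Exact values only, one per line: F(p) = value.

invert the common scale on t to get 3*sqrt(3)*t**3 on [0, sqrt(6)/6); exp(-3*t**2/2) on [sqrt(6)/6, sqrt(6)/3); 1/(6*t**2) on [sqrt(6)/3, 1); …
remove the power substitution first: 3*sqrt(3)*t**(3/2) on [0, 1/6); exp(-3*t/2) on [1/6, 2/3); 1/(6*t) on [2/3, 1); …
undo the common scale on t: t**(3/2) on [0, 1/2); exp(-t/2) on [1/2, 2); 1/(2*t) on [2, 3); …
split f at sqrt(6)/9, 2*sqrt(6)/9, 2/3: ℳ[f](s) collects 4 kernel integrals
over [0, sqrt(6)/9), the kernel integral of 81*sqrt(3)*t**3/8 enters the sum
for t in [sqrt(6)/9, 2*sqrt(6)/9): the term is ∫ exp(-27*t**2/8)·t^(s-1)
over [2*sqrt(6)/9, 2/3), the kernel integral of 2/(27*t**2) enters the sum
∫ exp(-27*t**2/2)·t^(s-1) over [2/3, ∞)

F(11/4) = sqrt(3)*(-368*2**(1/8)*3**(3/8) - 552*2**(1/8)*3**(3/8)*uppergamma(11/8, 1) + 69*6**(3/8)*uppergamma(11/8, 6) + 6*2**(7/8)*3**(3/8) + 184*6**(3/4) + 552*54**(1/8)*uppergamma(11/8, 1/4))/16767
F(5/2) = -43*2**(3/4)*3**(1/4)/891 - 4*2**(3/4)*3**(1/4)*uppergamma(5/4, 1)/81 + 6**(1/4)*uppergamma(5/4, 6)/81 + 4*24**(1/4)*uppergamma(5/4, 1/4)/81 + 4*sqrt(6)/81
F(-7/4) = sqrt(3)*(-135*2**(3/8)*3**(1/8)*uppergamma(-7/8, 1) - 8*6**(1/4) + 540*6**(1/8)*uppergamma(-7/8, 6) + 18*2**(3/8)*3**(1/8) + 135*24**(1/8)*uppergamma(-7/8, 1/4) + 216*2**(5/8)*3**(1/8))/240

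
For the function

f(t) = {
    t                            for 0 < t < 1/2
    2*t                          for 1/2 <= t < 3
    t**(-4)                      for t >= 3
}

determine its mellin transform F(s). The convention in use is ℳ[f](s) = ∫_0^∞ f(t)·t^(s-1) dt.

the 3 pieces separated at 1/2, 3 each add one integral
over [0, 1/2), the kernel integral of t enters the sum
[1/2, 3) adds the kernel integral of 2*t
for t in [3, ∞): the term is ∫ t**(-4)·t^(s-1)

(970*6**s*s - 3890*6**s - 81*s + 324)/(162*2**s*(s**2 - 3*s - 4))
  -1 < Re(s) < 4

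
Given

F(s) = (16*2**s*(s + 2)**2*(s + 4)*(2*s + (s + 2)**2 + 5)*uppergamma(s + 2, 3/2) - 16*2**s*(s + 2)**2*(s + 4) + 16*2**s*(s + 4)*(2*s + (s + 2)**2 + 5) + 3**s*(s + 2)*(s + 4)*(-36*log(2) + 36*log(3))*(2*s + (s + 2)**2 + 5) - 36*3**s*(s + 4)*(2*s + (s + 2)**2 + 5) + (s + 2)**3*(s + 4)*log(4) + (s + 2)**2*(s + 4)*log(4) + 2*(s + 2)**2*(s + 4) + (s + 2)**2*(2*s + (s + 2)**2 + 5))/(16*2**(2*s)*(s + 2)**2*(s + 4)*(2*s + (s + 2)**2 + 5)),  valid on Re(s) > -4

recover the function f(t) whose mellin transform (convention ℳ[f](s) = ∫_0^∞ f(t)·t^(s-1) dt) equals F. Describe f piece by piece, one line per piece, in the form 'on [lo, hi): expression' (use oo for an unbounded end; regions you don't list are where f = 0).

back out the common scale on t: t**4 on [0, 1/2); t**3*log(t) on [1/2, 1); t**2*log(t) on [1, 3/2); …
strip the shared t-power: t**2 on [0, 1/2); t*log(t) on [1/2, 1); log(t) on [1, 3/2); …
slice at 1/4, 1/2, 3/4, transform all 4 pieces, and sum them
between 0 and 1/4 the integrand is 16*t**4·t^(s-1)
[1/4, 1/2) adds the kernel integral of 8*t**3*log(2*t)
∫ over [1/2, 3/4) of 4*t**2*log(2*t)·t^(s-1) joins the sum
segment [3/4, ∞) carries 4*t**2*exp(-2*t); integrate it

on [0, 1/4): 16*t**4
on [1/4, 1/2): 8*t**3*log(2*t)
on [1/2, 3/4): 4*t**2*log(2*t)
on [3/4, oo): 4*t**2*exp(-2*t)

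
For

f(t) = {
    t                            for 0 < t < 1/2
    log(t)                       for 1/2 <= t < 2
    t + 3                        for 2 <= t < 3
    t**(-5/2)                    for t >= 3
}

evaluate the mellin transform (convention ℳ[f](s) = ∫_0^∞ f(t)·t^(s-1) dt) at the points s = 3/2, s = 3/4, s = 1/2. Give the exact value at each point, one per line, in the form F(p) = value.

integrate the 4 segments split at 1/2, 2, 3, then add the results
piece [0, 1/2): integrate t against the kernel
[1/2, 2) adds the kernel integral of log(t)
∫ over [2, 3) of (t + 3)·t^(s-1) joins the sum
∫ over [3, ∞) of t**(-5/2)·t^(s-1) joins the sum

F(3/2) = sqrt(2)*(-1139 + 30*sqrt(2) + 270*log(2) + 864*sqrt(6))/180
F(3/4) = 2**(1/4)*(-436*sqrt(2) + 2*2**(3/4)*3**(1/4) + 65 + log(2**(42 + 84*sqrt(2))) + 180*6**(3/4))/63
F(1/2) = sqrt(2)*(-330 + sqrt(2) + 108*log(2) + 144*sqrt(6))/36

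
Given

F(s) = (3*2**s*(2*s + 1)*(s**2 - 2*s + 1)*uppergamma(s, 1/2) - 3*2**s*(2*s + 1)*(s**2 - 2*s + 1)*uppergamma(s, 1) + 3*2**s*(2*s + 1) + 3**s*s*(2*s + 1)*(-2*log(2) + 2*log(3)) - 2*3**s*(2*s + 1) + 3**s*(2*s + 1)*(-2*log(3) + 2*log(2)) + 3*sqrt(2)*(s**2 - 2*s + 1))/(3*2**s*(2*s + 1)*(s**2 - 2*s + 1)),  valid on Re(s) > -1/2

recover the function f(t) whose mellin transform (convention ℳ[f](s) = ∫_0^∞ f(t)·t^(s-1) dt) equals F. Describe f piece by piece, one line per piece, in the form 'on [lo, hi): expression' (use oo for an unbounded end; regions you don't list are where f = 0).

on [0, 1/2): sqrt(t)
on [1/2, 1): exp(-t)
on [1, 3/2): log(t)/t

cuts at 1/2, 1: linearity sums the 3 kernel integrals
segment [0, 1/2) carries sqrt(t); integrate it
between 1/2 and 1 the integrand is exp(-t)·t^(s-1)
∫ over [1, 3/2) of log(t)/t·t^(s-1) joins the sum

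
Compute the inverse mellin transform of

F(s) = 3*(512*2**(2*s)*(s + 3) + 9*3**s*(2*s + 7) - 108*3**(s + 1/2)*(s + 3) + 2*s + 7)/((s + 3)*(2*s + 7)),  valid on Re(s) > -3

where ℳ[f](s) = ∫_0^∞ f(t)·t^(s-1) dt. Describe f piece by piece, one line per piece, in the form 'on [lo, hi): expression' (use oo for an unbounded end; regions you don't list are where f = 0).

slice at 1, 3, transform all 3 pieces, and sum them
for t in [0, 1): the term is ∫ 4*t**3·t^(s-1)
[1, 3) adds the kernel integral of t**3
segment [3, 4) carries 6*t**(7/2); integrate it

on [0, 1): 4*t**3
on [1, 3): t**3
on [3, 4): 6*t**(7/2)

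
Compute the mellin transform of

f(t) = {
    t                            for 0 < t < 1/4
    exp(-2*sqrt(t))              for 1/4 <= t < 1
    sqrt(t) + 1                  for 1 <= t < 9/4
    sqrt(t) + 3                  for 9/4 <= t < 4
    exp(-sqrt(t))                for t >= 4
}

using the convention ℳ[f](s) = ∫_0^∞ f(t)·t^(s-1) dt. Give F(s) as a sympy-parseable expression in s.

peel off the power substitution: t**2 on [0, 1/2); exp(-2*t) on [1/2, 1); t + 1 on [1, 3/2); …
slice at 1/4, 1, 9/4, 4, transform all 5 pieces, and sum them
∫ t·t^(s-1) over [0, 1/4)
[1/4, 1) adds the kernel integral of exp(-2*sqrt(t))
between 1 and 9/4 the integrand is (sqrt(t) + 1)·t^(s-1)
piece [9/4, 4): integrate (sqrt(t) + 3) against the kernel
for t in [4, ∞): the term is ∫ exp(-sqrt(t))·t^(s-1)

(40*2**(4*s)*s*(s + 1) + 12*2**(4*s)*(s + 1) + 8*2**(2*s)*s*(s + 1)*(2*s + 1)*uppergamma(2*s, 2) - 16*2**(2*s)*s*(s + 1) - 4*2**(2*s)*(s + 1) - 16*9**s*s*(s + 1) - 8*9**s*(s + 1) + 8*s*(s + 1)*(2*s + 1)*uppergamma(2*s, 1) - 8*s*(s + 1)*(2*s + 1)*uppergamma(2*s, 2) + s*(2*s + 1))/(4*2**(2*s)*s*(s + 1)*(2*s + 1))
  Re(s) > -1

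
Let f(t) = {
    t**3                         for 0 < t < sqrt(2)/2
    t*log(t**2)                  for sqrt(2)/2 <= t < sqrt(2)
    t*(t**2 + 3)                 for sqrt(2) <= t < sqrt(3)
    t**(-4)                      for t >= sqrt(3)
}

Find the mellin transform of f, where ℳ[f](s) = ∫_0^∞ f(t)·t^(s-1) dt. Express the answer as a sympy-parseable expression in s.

2**(1/2 - s/2)*(540*2**s*(4 - s)*(s + 1)**2 + 108*2**s*(s - 4)*(s + 1)*(s + 3)*log(2) - 648*2**s*(s - 4)*(s + 1) - 216*2**s*(s - 4)*(s + 3) + 324*6**(s/2 + 1/2)*(s - 4)*(s + 1)**2 + 324*6**(s/2 + 1/2)*(s - 4)*(s + 1) - 2*sqrt(3)*6**(s/2 + 1/2)*(s + 1)**2*(s + 3) + 27*(s - 4)*(s + 1)**2 + 54*(s - 4)*(s + 1)*(s + 3)*log(2) + 108*(s - 4)*(s + 3))/(108*(s - 4)*(s + 1)**2*(s + 3))
  -3 < Re(s) < 4

remove the shared t-power first: t**4 on [0, sqrt(2)/2); t**2*log(t**2) on [sqrt(2)/2, sqrt(2)); t**2*(t**2 + 3) on [sqrt(2), sqrt(3)); …
reversing the shared t-power: t**2 on [0, sqrt(2)/2); log(t**2) on [sqrt(2)/2, sqrt(2)); t**2 + 3 on [sqrt(2), sqrt(3)); …
peel off the power substitution: t on [0, 1/2); log(t) on [1/2, 2); t + 3 on [2, 3); …
summing 4 kernel integrals split by sqrt(2)/2, sqrt(2), sqrt(3) yields ℳ[f](s)
segment 0 to sqrt(2)/2 holds t**3; add its integral
∫ over [sqrt(2)/2, sqrt(2)) of t*log(t**2)·t^(s-1) joins the sum
over [sqrt(2), sqrt(3)), the kernel integral of t*(t**2 + 3) enters the sum
piece [sqrt(3), ∞): integrate t**(-4) against the kernel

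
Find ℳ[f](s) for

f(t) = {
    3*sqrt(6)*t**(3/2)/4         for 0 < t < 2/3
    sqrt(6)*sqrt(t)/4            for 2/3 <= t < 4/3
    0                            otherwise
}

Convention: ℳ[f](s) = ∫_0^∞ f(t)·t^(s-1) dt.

(2/3)**s*(2**(s + 1/2)*(2*s + 3) + 2*s - 1)/((2*s + 1)*(2*s + 3))
  Re(s) > -3/2

the common scale on t comes off first: t**(3/2) on [0, 1); sqrt(t)/2 on [1, 2)
reversing the shared t-power: t on [0, 1); 1/2 on [1, 2)
summing 2 kernel integrals split by 2/3 yields ℳ[f](s)
over [0, 2/3), the kernel integral of 3*sqrt(6)*t**(3/2)/4 enters the sum
on [2/3, 4/3): add ∫ sqrt(6)*sqrt(t)/4·t^(s-1) dt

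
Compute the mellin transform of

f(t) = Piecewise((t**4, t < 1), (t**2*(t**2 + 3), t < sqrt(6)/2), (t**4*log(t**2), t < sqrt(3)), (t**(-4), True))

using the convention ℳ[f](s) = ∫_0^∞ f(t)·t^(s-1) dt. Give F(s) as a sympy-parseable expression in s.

2**(-s/2 - 1)*(-81*2**(s/2 + 1)*(s/2 - 2)*(s + 2)*(s + (s + 2)**2/4 + 3) - 162*2**(s/2 + 1)*(s/2 - 2)*(s + (s + 2)**2/4 + 3) - 81*3**(s/2 + 1)*(s/2 - 2)*(s/2 + 2)*(s + 2)**2*log(3)/4 + 81*3**(s/2 + 1)*(s/2 - 2)*(s/2 + 2)*(s + 2)**2*log(2)/4 - 81*3**(s/2 + 1)*(s/2 - 2)*(s/2 + 2)*(s + 2)*log(3)/2 + 81*3**(s/2 + 1)*(s/2 - 2)*(s/2 + 2)*(s + 2)*log(2)/2 + 81*3**(s/2 + 1)*(s/2 - 2)*(s/2 + 2)*(s + 2)/2 + 243*3**(s/2 + 1)*(s/2 - 2)*(s + 2)*(s + (s + 2)**2/4 + 3)/2 + 162*3**(s/2 + 1)*(s/2 - 2)*(s + (s + 2)**2/4 + 3) + 81*6**(s/2 + 1)*(s/2 - 2)*(s/2 + 2)*(s + 2)**2*log(3)/2 - 81*6**(s/2 + 1)*(s/2 - 2)*(s/2 + 2)*(s + 2) + 81*6**(s/2 + 1)*(s/2 - 2)*(s/2 + 2)*(s + 2)*log(3) - 6**(s/2 + 1)*(s/2 + 2)*(s + 2)*(s + (s + 2)**2/4 + 3))/(54*(s/2 - 2)*(s/2 + 2)*(s + 2)*(s + (s + 2)**2/4 + 3))
  -4 < Re(s) < 4

invert the shared t-power to get t**2 on [0, 1); t**2 + 3 on [1, sqrt(6)/2); t**2*log(t**2) on [sqrt(6)/2, sqrt(3)); …
the power substitution comes off first: t on [0, 1); t + 3 on [1, 3/2); t*log(t) on [3/2, 3); …
slice at 1, sqrt(6)/2, sqrt(3), transform all 4 pieces, and sum them
segment [0, 1) carries t**4; integrate it
on [1, sqrt(6)/2): add ∫ t**2*(t**2 + 3)·t^(s-1) dt
piece [sqrt(6)/2, sqrt(3)): integrate t**4*log(t**2) against the kernel
on [sqrt(3), ∞) integrate f = t**(-4) against the kernel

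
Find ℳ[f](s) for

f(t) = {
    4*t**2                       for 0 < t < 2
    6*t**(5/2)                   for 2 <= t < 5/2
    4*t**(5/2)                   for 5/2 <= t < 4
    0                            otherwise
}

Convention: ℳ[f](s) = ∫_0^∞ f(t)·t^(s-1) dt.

the 3 pieces separated at 2, 5/2 each add one integral
on [0, 2): add ∫ 4*t**2·t^(s-1) dt
the [2, 5/2) slice contributes ∫ 6*t**(5/2)·t^(s-1) dt
on [5/2, 4): add ∫ 4*t**(5/2)·t^(s-1) dt

4*(2**(s + 2)*(2*s + 5) - 3*2**(s + 5/2)*(s + 2) + 2*4**(s + 5/2)*(s + 2) + (5/2)**(s + 5/2)*(s + 2))/((s + 2)*(2*s + 5))
  Re(s) > -2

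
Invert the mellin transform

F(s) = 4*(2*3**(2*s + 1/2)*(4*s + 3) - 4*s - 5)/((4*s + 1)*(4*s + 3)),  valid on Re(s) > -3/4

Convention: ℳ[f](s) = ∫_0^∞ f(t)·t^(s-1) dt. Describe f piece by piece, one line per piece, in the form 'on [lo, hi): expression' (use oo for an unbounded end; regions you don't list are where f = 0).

remove the power substitution first: t**(3/2) on [0, 1); 2*sqrt(t) on [1, 3)
split f at 1: ℳ[f](s) collects 2 kernel integrals
piece [0, 1): integrate t**(3/4) against the kernel
segment [1, 9) carries 2*t**(1/4); integrate it

on [0, 1): t**(3/4)
on [1, 9): 2*t**(1/4)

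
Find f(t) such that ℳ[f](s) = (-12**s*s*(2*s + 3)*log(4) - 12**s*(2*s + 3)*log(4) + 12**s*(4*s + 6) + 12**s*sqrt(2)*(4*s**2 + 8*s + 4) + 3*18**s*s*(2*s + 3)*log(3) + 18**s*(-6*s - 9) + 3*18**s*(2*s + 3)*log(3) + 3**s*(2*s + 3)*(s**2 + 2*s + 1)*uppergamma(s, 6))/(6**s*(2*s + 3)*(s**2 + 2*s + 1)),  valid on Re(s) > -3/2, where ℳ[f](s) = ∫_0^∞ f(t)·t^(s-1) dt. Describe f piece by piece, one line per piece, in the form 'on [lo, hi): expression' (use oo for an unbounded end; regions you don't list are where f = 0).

summing 3 kernel integrals split by 2, 3 yields ℳ[f](s)
on [0, 2) integrate f = t**(3/2) against the kernel
on [2, 3): add ∫ t*log(t)·t^(s-1) dt
on [3, ∞) integrate f = exp(-2*t) against the kernel

on [0, 2): t**(3/2)
on [2, 3): t*log(t)
on [3, oo): exp(-2*t)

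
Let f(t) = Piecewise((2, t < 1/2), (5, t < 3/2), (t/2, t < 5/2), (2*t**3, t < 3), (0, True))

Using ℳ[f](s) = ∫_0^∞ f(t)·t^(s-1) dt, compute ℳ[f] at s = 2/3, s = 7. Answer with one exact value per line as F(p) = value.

split f at 1/2, 3/2, 5/2: ℳ[f](s) collects 4 kernel integrals
between 0 and 1/2 the integrand is 2·t^(s-1)
[1/2, 3/2) adds the kernel integral of 5
[3/2, 5/2) adds the kernel integral of t/2
∫ 2*t**3·t^(s-1) over [5/2, 3)

F(2/3) = 3*2**(1/3)*(-570*5**(2/3) - 330 + 517*3**(2/3) + 1080*6**(2/3))/440
F(7) = 358701697/35840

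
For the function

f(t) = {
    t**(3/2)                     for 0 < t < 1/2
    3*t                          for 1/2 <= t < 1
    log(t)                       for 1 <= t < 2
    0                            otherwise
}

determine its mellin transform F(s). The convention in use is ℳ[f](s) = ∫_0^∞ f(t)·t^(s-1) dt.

split f at 1/2, 1: ℳ[f](s) collects 3 kernel integrals
on [0, 1/2): add ∫ t**(3/2)·t^(s-1) dt
segment [1/2, 1) carries 3*t; integrate it
over [1, 2), the kernel integral of log(t) enters the sum

(-2*2**(2*s)*(s + 1)*(2*s + 3) + 6*2**s*s**2*(2*s + 3) + 2*2**s*(s + 1)*(2*s + 3) + 4**s*s*(s + 1)*(2*s + 3)*log(4) + sqrt(2)*s**2*(s + 1) - 3*s**2*(2*s + 3))/(2*2**s*s**2*(s + 1)*(2*s + 3))
  Re(s) > -3/2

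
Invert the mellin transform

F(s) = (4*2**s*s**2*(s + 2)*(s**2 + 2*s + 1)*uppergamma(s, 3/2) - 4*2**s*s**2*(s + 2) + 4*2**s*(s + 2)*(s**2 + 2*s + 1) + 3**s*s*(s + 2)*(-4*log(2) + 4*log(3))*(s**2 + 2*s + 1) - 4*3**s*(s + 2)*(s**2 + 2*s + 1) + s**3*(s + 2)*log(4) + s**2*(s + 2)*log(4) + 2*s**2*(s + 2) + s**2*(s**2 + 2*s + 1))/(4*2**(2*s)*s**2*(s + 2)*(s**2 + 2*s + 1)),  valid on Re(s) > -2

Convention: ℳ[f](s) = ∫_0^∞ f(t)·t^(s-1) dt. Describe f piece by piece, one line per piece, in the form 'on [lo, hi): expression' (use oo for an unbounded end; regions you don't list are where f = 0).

invert the common scale on t to get t**2 on [0, 1/2); t*log(t) on [1/2, 1); log(t) on [1, 3/2); …
cuts at 1/4, 1/2, 3/4: linearity sums the 4 kernel integrals
segment 0 to 1/4 holds 4*t**2; add its integral
over [1/4, 1/2), the kernel integral of 2*t*log(2*t) enters the sum
piece [1/2, 3/4): integrate log(2*t) against the kernel
[3/4, ∞) adds the kernel integral of exp(-2*t)

on [0, 1/4): 4*t**2
on [1/4, 1/2): 2*t*log(2*t)
on [1/2, 3/4): log(2*t)
on [3/4, oo): exp(-2*t)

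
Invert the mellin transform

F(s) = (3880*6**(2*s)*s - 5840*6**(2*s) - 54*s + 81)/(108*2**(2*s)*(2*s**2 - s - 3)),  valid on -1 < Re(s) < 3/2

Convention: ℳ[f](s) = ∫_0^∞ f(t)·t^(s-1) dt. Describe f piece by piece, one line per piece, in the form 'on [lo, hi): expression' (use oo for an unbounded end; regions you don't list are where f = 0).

undo the shared t-power: sqrt(t) on [0, 1/4); 2*sqrt(t) on [1/4, 9); t**(-2) on [9, ∞)
the power substitution comes off first: t on [0, 1/2); 2*t on [1/2, 3); t**(-4) on [3, ∞)
decompose at 1/4, 9; ℳ[f](s) sums the 3 pieces' integrals
the [0, 1/4) slice contributes ∫ t·t^(s-1) dt
[1/4, 9) adds the kernel integral of 2*t
between 9 and ∞ the integrand is t**(-3/2)·t^(s-1)

on [0, 1/4): t
on [1/4, 9): 2*t
on [9, oo): t**(-3/2)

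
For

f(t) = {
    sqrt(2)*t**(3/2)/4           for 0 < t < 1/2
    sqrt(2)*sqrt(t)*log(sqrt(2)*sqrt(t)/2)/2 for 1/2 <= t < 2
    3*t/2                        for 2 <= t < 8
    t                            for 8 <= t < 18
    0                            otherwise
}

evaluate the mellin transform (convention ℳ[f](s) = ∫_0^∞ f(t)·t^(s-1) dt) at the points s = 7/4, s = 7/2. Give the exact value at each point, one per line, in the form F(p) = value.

invert the common scale on t to get t**(3/2) on [0, 1/4); sqrt(t)*log(sqrt(t)) on [1/4, 1); 3*t on [1, 4); …
back out the shared t-power: sqrt(t) on [0, 1/4); log(sqrt(t))/sqrt(t) on [1/4, 1); 3 on [1, 4); …
undo the power substitution: t on [0, 1/2); log(t)/t on [1/2, 1); 3 on [1, 2); …
cuts at 1/2, 2, 8: linearity sums the 4 kernel integrals
on [0, 1/2) integrate f = sqrt(2)*t**(3/2)/4 against the kernel
[1/2, 2) adds the kernel integral of sqrt(2)*sqrt(t)*log(sqrt(2)*sqrt(t)/2)/2
on [2, 8) integrate f = 3*t/2 against the kernel
piece [8, 18): integrate t against the kernel

F(7/4) = 2**(1/4)*(-220480*sqrt(2) + 5148*log(2) + 4315123 + 32752512*sqrt(6))/92664
F(7/2) = sqrt(2)*(360*log(2) + 3266548597)/46080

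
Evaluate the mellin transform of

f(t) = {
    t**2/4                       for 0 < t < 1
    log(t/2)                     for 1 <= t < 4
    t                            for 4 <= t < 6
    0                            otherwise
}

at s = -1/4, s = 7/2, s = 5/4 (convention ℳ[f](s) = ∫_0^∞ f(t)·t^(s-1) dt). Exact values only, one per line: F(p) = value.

F(-1/4) = -32*sqrt(2)/3 - log(2**(2*sqrt(2) + 4)) + 4*6**(3/4)/3 + 113/7
F(7/2) = -1204015/9702 + 258*log(2)/7 + 288*sqrt(6)
F(5/4) = -2176*sqrt(2)/225 + 233/325 + log(2**(4/5 + 16*sqrt(2)/5)) + 16*6**(1/4)

invert the common scale on t to get t**2 on [0, 1/2); log(t) on [1/2, 2); 2*t on [2, 3)
integrate the 3 segments split at 1, 4, then add the results
∫ t**2/4·t^(s-1) over [0, 1)
segment [1, 4) carries log(t/2); integrate it
on [4, 6) integrate f = t against the kernel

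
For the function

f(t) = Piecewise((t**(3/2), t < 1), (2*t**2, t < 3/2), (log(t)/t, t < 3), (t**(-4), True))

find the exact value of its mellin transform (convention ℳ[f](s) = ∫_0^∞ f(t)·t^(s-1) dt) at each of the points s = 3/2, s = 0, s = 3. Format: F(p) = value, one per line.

F(3/2) = -538*sqrt(3)/135 - 5/21 + log(2**(sqrt(6))*3**(-sqrt(6) + 2*sqrt(3))) + 83*sqrt(6)/28
F(0) = log(6**(1/3)/2) + 365/162
F(3) = 9*log(2)/8 + 271/180 + 27*log(3)/8

f breaks at 1, 3/2, 3 into 4 integrals to sum
between 0 and 1 the integrand is t**(3/2)·t^(s-1)
∫ 2*t**2·t^(s-1) over [1, 3/2)
∫ over [3/2, 3) of log(t)/t·t^(s-1) joins the sum
∫ over [3, ∞) of t**(-4)·t^(s-1) joins the sum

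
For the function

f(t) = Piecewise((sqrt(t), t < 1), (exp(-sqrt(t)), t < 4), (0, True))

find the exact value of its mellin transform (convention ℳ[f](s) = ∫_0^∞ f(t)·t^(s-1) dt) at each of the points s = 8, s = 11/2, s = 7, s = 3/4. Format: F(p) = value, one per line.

F(8) = -19324958519296*exp(-2) + 2/17 + 7109254944152*exp(-1)
F(11/2) = -53626368*exp(-2) + 1/6 + 19728202*exp(-1)
F(7) = -92023609344*exp(-2) + 2/15 + 33853594972*exp(-1)
F(3/4) = -2*sqrt(2)*exp(-2) - sqrt(pi)*erfc(sqrt(2)) + sqrt(pi)*erfc(1) + 2*exp(-1) + 4/5

back out the power substitution: t on [0, 1); exp(-t) on [1, 2)
integrate the 2 segments split at 1, then add the results
∫ sqrt(t)·t^(s-1) over [0, 1)
over [1, 4), the kernel integral of exp(-sqrt(t)) enters the sum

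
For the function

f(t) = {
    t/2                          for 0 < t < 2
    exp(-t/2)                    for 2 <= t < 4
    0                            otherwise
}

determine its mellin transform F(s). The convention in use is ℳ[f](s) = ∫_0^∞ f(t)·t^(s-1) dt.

2**s*((s + 1)*uppergamma(s, 1) - (s + 1)*uppergamma(s, 2) + 1)/(s + 1)
  Re(s) > -1

undo the common scale on t: t on [0, 1); exp(-t) on [1, 2)
treat the 2 regions marked off by 2 separately and sum
segment 0 to 2 holds t/2; add its integral
on [2, 4) integrate f = exp(-t/2) against the kernel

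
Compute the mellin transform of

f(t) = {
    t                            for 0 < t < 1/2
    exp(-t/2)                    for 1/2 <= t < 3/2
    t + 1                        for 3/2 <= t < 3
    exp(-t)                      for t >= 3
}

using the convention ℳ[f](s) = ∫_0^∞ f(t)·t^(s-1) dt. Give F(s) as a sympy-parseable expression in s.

(2*2**s*s*(s + 1)*uppergamma(s, 3) - 5*3**s*s - 2*3**s + 2*4**s*s*(s + 1)*uppergamma(s, 1/4) - 2*4**s*s*(s + 1)*uppergamma(s, 3/4) + 8*6**s*s + 2*6**s + s)/(2*2**s*s*(s + 1))
  Re(s) > -1

integrate the 4 segments split at 1/2, 3/2, 3, then add the results
the [0, 1/2) slice contributes ∫ t·t^(s-1) dt
piece [1/2, 3/2): integrate exp(-t/2) against the kernel
∫ (t + 1)·t^(s-1) over [3/2, 3)
for t in [3, ∞): the term is ∫ exp(-t)·t^(s-1)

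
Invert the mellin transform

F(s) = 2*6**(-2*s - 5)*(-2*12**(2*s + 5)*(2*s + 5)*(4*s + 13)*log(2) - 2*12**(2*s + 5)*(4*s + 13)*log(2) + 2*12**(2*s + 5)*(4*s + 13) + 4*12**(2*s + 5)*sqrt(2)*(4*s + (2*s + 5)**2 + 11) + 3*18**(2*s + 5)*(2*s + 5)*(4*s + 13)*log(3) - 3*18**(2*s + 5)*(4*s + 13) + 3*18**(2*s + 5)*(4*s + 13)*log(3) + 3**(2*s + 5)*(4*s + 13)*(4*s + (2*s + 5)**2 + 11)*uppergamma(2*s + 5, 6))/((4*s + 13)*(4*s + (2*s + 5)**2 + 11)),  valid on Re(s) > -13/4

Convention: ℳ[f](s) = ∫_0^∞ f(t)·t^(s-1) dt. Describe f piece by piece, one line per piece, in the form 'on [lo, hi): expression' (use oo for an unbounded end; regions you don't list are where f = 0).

on [0, 4): t**(13/4)
on [4, 9): t**3*log(sqrt(t))
on [9, oo): t**(5/2)*exp(-2*sqrt(t))

strip the shared t-power: t**(5/4) on [0, 4); t*log(sqrt(t)) on [4, 9); sqrt(t)*exp(-2*sqrt(t)) on [9, ∞)
remove the power substitution first: t**(5/2) on [0, 2); t**2*log(t) on [2, 3); t*exp(-2*t) on [3, ∞)
strip the shared t-power: t**(3/2) on [0, 2); t*log(t) on [2, 3); exp(-2*t) on [3, ∞)
split f at 4, 9: ℳ[f](s) collects 3 kernel integrals
between 0 and 4 the integrand is t**(13/4)·t^(s-1)
segment 4 to 9 holds t**3*log(sqrt(t)); add its integral
over [9, ∞), the kernel integral of t**(5/2)*exp(-2*sqrt(t)) enters the sum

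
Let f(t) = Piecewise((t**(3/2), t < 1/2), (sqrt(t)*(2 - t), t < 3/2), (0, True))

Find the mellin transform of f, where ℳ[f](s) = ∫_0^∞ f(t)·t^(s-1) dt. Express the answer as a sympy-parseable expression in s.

peel off the shared t-power: t on [0, 1/2); 2 - t on [1/2, 3/2)
breakpoints 1/2: one integral from each of the 2 segments
on [0, 1/2): add ∫ t**(3/2)·t^(s-1) dt
between 1/2 and 3/2 the integrand is sqrt(t)*(2 - t)·t^(s-1)

2**(-s - 1/2)*(3**(s + 1/2)*(2*s + 1) + 8*3**(s + 1/2) - 4*s - 10)/((2*s + 1)*(2*s + 3))
  Re(s) > -3/2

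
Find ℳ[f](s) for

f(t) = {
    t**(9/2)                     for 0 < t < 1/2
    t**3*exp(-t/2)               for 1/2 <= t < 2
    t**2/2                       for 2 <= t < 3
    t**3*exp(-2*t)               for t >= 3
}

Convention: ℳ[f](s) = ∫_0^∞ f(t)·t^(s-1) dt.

peel off the shared t-power: t**(5/2) on [0, 1/2); t*exp(-t/2) on [1/2, 2); 1/2 on [2, 3); …
remove the shared t-power first: t**(3/2) on [0, 1/2); exp(-t/2) on [1/2, 2); 1/(2*t) on [2, 3); …
decompose at 1/2, 2, 3; ℳ[f](s) sums the 4 pieces' integrals
segment 0 to 1/2 holds t**(9/2); add its integral
segment 1/2 to 2 holds t**3*exp(-t/2); add its integral
for t in [2, 3): the term is ∫ t**2/2·t^(s-1)
∫ over [3, ∞) of t**3*exp(-2*t)·t^(s-1) joins the sum

(8*24**s*(s + 2)*(2*s + 9)*uppergamma(s + 3, 1/4) - 8*24**s*(s + 2)*(2*s + 9)*uppergamma(s + 3, 1) - 2*24**s*(2*s + 9) + 9*6**(2*s)*(2*s + 9)/2 + 6**s*(s + 2)*(2*s + 9)*uppergamma(s + 3, 6)/8 + sqrt(2)*6**s*(s + 2)/16)/(12**s*(s + 2)*(2*s + 9))
  Re(s) > -9/2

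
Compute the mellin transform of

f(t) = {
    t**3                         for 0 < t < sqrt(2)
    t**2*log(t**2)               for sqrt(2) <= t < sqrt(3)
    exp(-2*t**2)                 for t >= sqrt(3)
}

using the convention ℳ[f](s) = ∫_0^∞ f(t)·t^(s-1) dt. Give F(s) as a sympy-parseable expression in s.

(-12**(s/2)*s*(s + 3)*log(2) - 2*12**(s/2)*(s + 3)*log(2) + 2*12**(s/2)*(s + 3) + 4*12**(s/2)*sqrt(2)*(s**2/4 + s + 1) + 3*18**(s/2)*s*(s + 3)*log(3)/2 - 3*18**(s/2)*(s + 3) + 3*18**(s/2)*(s + 3)*log(3) + 3**(s/2)*(s + 3)*(s**2/4 + s + 1)*uppergamma(s/2, 6))/(2*6**(s/2)*(s + 3)*(s**2/4 + s + 1))
  Re(s) > -3

undo the power substitution: t**(3/2) on [0, 2); t*log(t) on [2, 3); exp(-2*t) on [3, ∞)
summing 3 kernel integrals split by sqrt(2), sqrt(3) yields ℳ[f](s)
segment 0 to sqrt(2) holds t**3; add its integral
segment [sqrt(2), sqrt(3)) carries t**2*log(t**2); integrate it
on [sqrt(3), ∞) integrate f = exp(-2*t**2) against the kernel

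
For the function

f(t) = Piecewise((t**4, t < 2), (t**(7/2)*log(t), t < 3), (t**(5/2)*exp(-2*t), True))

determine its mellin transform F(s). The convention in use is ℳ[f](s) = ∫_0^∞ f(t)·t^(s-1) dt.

6**(-s - 5/2)*(-2*12**(s + 5/2)*(s + 5/2)*(2*s + 8)*log(2) - 2*12**(s + 5/2)*(2*s + 8)*log(2) + 2*12**(s + 5/2)*(2*s + 8) + 4*12**(s + 5/2)*sqrt(2)*(2*s + (s + 5/2)**2 + 6) + 3*18**(s + 5/2)*(s + 5/2)*(2*s + 8)*log(3) - 3*18**(s + 5/2)*(2*s + 8) + 3*18**(s + 5/2)*(2*s + 8)*log(3) + 3**(s + 5/2)*(2*s + 8)*(2*s + (s + 5/2)**2 + 6)*uppergamma(s + 5/2, 6))/((2*s + 8)*(2*s + (s + 5/2)**2 + 6))
  Re(s) > -4

peel off the shared t-power: t**2 on [0, 2); t**(3/2)*log(t) on [2, 3); sqrt(t)*exp(-2*t) on [3, ∞)
strip the shared t-power: t**(3/2) on [0, 2); t*log(t) on [2, 3); exp(-2*t) on [3, ∞)
slice at 2, 3, transform all 3 pieces, and sum them
segment 0 to 2 holds t**4; add its integral
for t in [2, 3): the term is ∫ t**(7/2)*log(t)·t^(s-1)
∫ over [3, ∞) of t**(5/2)*exp(-2*t)·t^(s-1) joins the sum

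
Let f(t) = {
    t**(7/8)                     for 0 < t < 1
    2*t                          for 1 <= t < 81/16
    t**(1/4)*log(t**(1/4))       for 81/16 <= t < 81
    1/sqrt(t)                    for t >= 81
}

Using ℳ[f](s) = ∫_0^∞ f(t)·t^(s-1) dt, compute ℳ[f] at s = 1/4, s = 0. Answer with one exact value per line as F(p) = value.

F(1/4) = 271/45 + log(25509168*sqrt(6))
F(0) = 1759/504 + 6*log(2) + 6*log(3)

peel off the power substitution: t**(7/4) on [0, 1); 2*t**2 on [1, 9/4); sqrt(t)*log(sqrt(t)) on [9/4, 9); …
strip the power substitution: t**(7/2) on [0, 1); 2*t**4 on [1, 3/2); t*log(t) on [3/2, 3); …
the shared t-power comes off first: t**(3/2) on [0, 1); 2*t**2 on [1, 3/2); log(t)/t on [3/2, 3); …
cuts at 1, 81/16, 81: linearity sums the 4 kernel integrals
between 0 and 1 the integrand is t**(7/8)·t^(s-1)
between 1 and 81/16 the integrand is 2*t·t^(s-1)
the [81/16, 81) slice contributes ∫ t**(1/4)*log(t**(1/4))·t^(s-1) dt
segment [81, ∞) carries 1/sqrt(t); integrate it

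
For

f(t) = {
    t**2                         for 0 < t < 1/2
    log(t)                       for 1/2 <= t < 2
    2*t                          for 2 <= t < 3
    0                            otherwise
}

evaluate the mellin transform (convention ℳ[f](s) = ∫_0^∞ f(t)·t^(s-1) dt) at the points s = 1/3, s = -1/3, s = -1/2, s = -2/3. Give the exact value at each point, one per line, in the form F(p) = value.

along the cuts 1/2, 2, ℳ[f](s) splits into 3 integrals
over [0, 1/2), the kernel integral of t**2 enters the sum
piece [1/2, 2): integrate log(t) against the kernel
over [2, 3), the kernel integral of 2*t enters the sum

F(1/3) = 3*2**(2/3)*(-112*2**(2/3) + log(2**(28 + 28*2**(2/3))) + 42*6**(1/3) + 85)/56
F(-1/3) = 3*2**(1/3)*(-50*2**(1/3) - log(2**(10*2**(1/3) + 20)) + 10*6**(2/3) + 61)/20
F(-1/2) = sqrt(2)*(-18*log(2) - 11 + 12*sqrt(6))/6
F(-2/3) = 3*2**(2/3)*(-19*2**(2/3) - log(2**(2*2**(2/3) + 8)) + 13 + 16*6**(1/3))/16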